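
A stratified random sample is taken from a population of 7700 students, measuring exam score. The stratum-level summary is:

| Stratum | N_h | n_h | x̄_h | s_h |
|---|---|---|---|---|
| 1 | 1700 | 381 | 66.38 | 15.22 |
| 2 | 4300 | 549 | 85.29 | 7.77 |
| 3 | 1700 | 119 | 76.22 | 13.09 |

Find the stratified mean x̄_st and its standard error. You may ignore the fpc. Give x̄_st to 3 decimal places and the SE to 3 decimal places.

x̄_st ≈ 79.113, SE ≈ 0.366

x̄_st = Σ W_h x̄_h = (1700·66.38 + 4300·85.29 + 1700·76.22)/7700 = 79.11260
V̂(x̄_st) = Σ W_h² s_h²/n_h, with W_h = N_h/N and N = 7700:
  stratum 1: (1700/7700)²·15.22²/381 = 0.0296361
  stratum 2: (4300/7700)²·7.77²/549 = 0.0342946
  stratum 3: (1700/7700)²·13.09²/119 = 0.0701857
V̂(x̄_st) = 0.134116
SE(x̄_st) = √0.134116 = 0.366219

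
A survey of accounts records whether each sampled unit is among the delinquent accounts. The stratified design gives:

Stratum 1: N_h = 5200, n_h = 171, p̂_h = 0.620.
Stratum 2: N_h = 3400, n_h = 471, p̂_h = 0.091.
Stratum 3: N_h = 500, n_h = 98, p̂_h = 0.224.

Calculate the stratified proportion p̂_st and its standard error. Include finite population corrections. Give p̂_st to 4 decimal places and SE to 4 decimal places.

p̂_st ≈ 0.4006, SE ≈ 0.0215

N = 9100; stratum weights W_h = N_h/N.
p̂_st = Σ W_h p̂_h = (5200·0.620 + 3400·0.091 + 500·0.224)/9100 = 0.40059
V̂(p̂_st) = Σ W_h² (1 − n_h/N_h) p̂_h(1−p̂_h)/(n_h−1):
  stratum 1: (5200/9100)²·(1 − 171/5200)·0.620·0.380/170 = 0.000437652
  stratum 2: (3400/9100)²·(1 − 471/3400)·0.091·0.909/470 = 2.11652e-05
  stratum 3: (500/9100)²·(1 − 98/500)·0.224·0.776/97 = 4.34962e-06
V̂(p̂_st) = 0.000463166; SE = √V̂ = 0.0215213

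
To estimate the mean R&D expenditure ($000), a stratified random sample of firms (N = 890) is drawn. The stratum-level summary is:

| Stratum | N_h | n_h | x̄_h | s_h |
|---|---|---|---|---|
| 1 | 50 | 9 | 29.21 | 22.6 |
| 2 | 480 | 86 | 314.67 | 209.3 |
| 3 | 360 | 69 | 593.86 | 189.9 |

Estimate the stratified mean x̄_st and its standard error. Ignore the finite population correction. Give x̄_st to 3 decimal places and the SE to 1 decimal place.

x̄_st ≈ 411.564, SE ≈ 15.3

x̄_st = Σ W_h x̄_h = (50·29.21 + 480·314.67 + 360·593.86)/890 = 411.56371
V̂(x̄_st) = Σ W_h² s_h²/n_h, with W_h = N_h/N and N = 890:
  stratum 1: (50/890)²·22.6²/9 = 0.179116
  stratum 2: (480/890)²·209.3²/86 = 148.164
  stratum 3: (360/890)²·189.9²/69 = 85.5118
V̂(x̄_st) = 233.855
SE(x̄_st) = √233.855 = 15.2923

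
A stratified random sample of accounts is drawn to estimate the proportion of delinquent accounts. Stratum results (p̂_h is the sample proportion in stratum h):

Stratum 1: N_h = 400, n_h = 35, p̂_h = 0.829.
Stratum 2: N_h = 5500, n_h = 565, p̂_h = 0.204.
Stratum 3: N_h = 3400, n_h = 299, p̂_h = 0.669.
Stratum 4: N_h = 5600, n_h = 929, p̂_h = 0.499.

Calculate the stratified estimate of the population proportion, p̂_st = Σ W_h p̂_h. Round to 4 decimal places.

N = 14900; stratum weights W_h = N_h/N.
p̂_st = Σ W_h p̂_h = (400·0.829 + 5500·0.204 + 3400·0.669 + 5600·0.499)/14900 = 0.43776

p̂_st ≈ 0.4378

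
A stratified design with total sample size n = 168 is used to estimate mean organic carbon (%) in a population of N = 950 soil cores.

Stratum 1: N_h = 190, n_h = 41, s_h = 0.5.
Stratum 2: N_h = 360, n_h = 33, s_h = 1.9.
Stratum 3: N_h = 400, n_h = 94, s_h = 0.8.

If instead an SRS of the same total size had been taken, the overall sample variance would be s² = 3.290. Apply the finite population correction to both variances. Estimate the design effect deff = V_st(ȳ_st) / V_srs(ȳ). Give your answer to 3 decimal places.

V̂(ȳ_st) = Σ W_h² (1 − n_h/N_h) s_h²/n_h, with W_h = N_h/N and N = 950:
  stratum 1: (190/950)²·(1 − 41/190)·0.5²/41 = 0.000191271
  stratum 2: (360/950)²·(1 − 33/360)·1.9²/33 = 0.0142691
  stratum 3: (400/950)²·(1 − 94/400)·0.8²/94 = 0.000923392
V_st = 0.0153838
V_srs = (1 − 168/950)·3.290/168 = 0.0161202
deff = V_st / V_srs = 0.0153838/0.0161202 = 0.9543

deff ≈ 0.954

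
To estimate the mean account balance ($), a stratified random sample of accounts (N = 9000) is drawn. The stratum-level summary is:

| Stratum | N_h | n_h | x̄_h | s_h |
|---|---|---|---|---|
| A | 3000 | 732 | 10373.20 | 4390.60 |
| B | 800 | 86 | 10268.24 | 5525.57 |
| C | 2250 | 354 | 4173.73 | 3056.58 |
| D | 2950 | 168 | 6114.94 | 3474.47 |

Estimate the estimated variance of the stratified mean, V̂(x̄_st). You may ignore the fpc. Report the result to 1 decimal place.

V̂(x̄_st) ≈ 15100.9

V̂(x̄_st) = Σ W_h² s_h²/n_h, with W_h = N_h/N and N = 9000:
  stratum A: (3000/9000)²·4390.60²/732 = 2926.13
  stratum B: (800/9000)²·5525.57²/86 = 2805.12
  stratum C: (2250/9000)²·3056.58²/354 = 1649.48
  stratum D: (2950/9000)²·3474.47²/168 = 7720.17
V̂(x̄_st) = 15100.9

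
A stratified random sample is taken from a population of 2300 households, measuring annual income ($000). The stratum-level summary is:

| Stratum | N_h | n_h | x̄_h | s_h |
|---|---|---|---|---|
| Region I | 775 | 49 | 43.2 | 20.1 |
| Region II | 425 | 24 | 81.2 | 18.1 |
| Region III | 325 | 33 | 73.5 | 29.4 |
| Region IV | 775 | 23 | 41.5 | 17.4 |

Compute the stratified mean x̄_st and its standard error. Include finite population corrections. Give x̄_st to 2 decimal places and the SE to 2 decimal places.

x̄_st ≈ 53.93, SE ≈ 1.80

x̄_st = Σ W_h x̄_h = (775·43.2 + 425·81.2 + 325·73.5 + 775·41.5)/2300 = 53.93043
V̂(x̄_st) = Σ W_h² (1 − n_h/N_h) s_h²/n_h, with W_h = N_h/N and N = 2300:
  stratum Region I: (775/2300)²·(1 − 49/775)·20.1²/49 = 0.876958
  stratum Region II: (425/2300)²·(1 − 24/425)·18.1²/24 = 0.439768
  stratum Region III: (325/2300)²·(1 − 33/325)·29.4²/33 = 0.469885
  stratum Region IV: (775/2300)²·(1 − 23/775)·17.4²/23 = 1.45022
V̂(x̄_st) = 3.23683
SE(x̄_st) = √3.23683 = 1.79912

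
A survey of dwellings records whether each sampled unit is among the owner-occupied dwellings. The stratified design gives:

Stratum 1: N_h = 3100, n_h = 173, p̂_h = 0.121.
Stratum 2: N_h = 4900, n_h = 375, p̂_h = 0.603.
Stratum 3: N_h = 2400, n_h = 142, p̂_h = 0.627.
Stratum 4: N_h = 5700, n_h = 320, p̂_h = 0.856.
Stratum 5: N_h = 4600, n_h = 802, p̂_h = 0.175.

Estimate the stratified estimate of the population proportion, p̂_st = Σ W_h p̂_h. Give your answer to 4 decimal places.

N = 20700; stratum weights W_h = N_h/N.
p̂_st = Σ W_h p̂_h = (3100·0.121 + 4900·0.603 + 2400·0.627 + 5700·0.856 + 4600·0.175)/20700 = 0.50815

p̂_st ≈ 0.5082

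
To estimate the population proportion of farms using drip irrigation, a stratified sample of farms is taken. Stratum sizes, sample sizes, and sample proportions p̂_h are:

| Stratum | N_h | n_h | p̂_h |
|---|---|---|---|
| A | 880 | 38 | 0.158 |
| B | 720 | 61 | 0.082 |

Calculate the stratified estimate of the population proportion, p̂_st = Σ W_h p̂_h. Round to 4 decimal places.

p̂_st ≈ 0.1238

N = 1600; stratum weights W_h = N_h/N.
p̂_st = Σ W_h p̂_h = (880·0.158 + 720·0.082)/1600 = 0.12380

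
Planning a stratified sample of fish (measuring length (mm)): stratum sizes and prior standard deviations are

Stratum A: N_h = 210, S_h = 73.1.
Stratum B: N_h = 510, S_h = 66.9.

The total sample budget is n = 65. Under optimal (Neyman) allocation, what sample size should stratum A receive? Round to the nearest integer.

20

Neyman allocation: n_h = n · N_h S_h / Σ N_i S_i, with n = 65.
  stratum A: N_h·S_h = 210·73.1 = 15351.00
  stratum B: N_h·S_h = 510·66.9 = 34119.00
Σ N_h S_h = 49470.00
n for stratum A = 65·15351.00/49470.00 = 20.170 → 20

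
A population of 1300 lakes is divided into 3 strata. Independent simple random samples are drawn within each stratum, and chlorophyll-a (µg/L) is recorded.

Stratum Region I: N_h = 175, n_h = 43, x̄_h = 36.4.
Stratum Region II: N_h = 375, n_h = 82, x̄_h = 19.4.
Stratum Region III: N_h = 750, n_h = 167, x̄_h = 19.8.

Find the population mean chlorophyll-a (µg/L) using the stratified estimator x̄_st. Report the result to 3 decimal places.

N = Σ N_h = 1300. Stratum weights W_h = N_h/N.
x̄_st = (175·36.4 + 375·19.4 + 750·19.8) / 1300 = 21.91923

x̄_st ≈ 21.919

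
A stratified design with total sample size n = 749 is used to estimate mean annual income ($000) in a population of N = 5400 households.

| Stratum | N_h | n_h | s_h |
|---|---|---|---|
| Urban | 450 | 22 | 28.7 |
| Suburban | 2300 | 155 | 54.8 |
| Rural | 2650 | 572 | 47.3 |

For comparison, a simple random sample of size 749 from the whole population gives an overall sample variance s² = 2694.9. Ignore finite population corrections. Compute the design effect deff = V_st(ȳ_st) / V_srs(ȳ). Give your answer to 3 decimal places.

deff ≈ 1.311

V̂(ȳ_st) = Σ W_h² s_h²/n_h, with W_h = N_h/N and N = 5400:
  stratum Urban: (450/5400)²·28.7²/22 = 0.260003
  stratum Suburban: (2300/5400)²·54.8²/155 = 3.51478
  stratum Rural: (2650/5400)²·47.3²/572 = 0.941956
V_st = 4.71673
V_srs = s²/n = 2694.9/749 = 3.598
deff = V_st / V_srs = 4.71673/3.598 = 1.3109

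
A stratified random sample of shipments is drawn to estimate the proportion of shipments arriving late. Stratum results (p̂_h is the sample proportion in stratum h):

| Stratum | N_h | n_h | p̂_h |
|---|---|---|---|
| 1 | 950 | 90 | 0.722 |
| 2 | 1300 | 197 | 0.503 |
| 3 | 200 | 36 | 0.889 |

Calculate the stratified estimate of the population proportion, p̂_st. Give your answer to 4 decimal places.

N = 2450; stratum weights W_h = N_h/N.
p̂_st = Σ W_h p̂_h = (950·0.722 + 1300·0.503 + 200·0.889)/2450 = 0.61943

p̂_st ≈ 0.6194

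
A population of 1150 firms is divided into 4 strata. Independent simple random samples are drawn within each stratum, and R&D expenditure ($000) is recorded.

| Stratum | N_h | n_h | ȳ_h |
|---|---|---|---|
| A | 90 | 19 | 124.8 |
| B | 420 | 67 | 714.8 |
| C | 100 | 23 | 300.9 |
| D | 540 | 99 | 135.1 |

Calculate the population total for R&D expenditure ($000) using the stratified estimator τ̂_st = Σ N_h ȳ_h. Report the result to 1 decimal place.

τ̂_st = Σ N_h ȳ_h = 90·124.8 + 420·714.8 + 100·300.9 + 540·135.1 = 414492.0

τ̂_st ≈ 414492.0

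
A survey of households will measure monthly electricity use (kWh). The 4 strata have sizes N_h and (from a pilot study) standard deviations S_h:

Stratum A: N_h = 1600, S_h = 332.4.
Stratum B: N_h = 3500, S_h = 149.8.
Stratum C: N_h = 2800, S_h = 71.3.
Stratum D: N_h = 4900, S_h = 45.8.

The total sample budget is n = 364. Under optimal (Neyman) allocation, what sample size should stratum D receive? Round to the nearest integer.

55

Neyman allocation: n_h = n · N_h S_h / Σ N_i S_i, with n = 364.
  stratum A: N_h·S_h = 1600·332.4 = 531840.00
  stratum B: N_h·S_h = 3500·149.8 = 524300.00
  stratum C: N_h·S_h = 2800·71.3 = 199640.00
  stratum D: N_h·S_h = 4900·45.8 = 224420.00
Σ N_h S_h = 1480200.00
n for stratum D = 364·224420.00/1480200.00 = 55.188 → 55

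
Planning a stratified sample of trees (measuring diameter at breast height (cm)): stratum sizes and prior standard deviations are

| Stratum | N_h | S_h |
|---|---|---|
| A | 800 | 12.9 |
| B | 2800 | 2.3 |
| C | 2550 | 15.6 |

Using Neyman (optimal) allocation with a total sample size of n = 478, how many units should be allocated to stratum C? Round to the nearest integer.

336

Neyman allocation: n_h = n · N_h S_h / Σ N_i S_i, with n = 478.
  stratum A: N_h·S_h = 800·12.9 = 10320.00
  stratum B: N_h·S_h = 2800·2.3 = 6440.00
  stratum C: N_h·S_h = 2550·15.6 = 39780.00
Σ N_h S_h = 56540.00
n for stratum C = 478·39780.00/56540.00 = 336.308 → 336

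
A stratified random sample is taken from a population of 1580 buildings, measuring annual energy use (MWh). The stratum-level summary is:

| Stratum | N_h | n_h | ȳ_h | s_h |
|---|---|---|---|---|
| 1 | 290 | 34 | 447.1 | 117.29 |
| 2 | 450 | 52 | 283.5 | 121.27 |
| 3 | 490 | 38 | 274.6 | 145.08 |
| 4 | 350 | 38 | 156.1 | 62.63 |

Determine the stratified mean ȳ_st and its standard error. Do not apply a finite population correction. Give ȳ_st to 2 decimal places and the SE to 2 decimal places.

ȳ_st ≈ 282.55, SE ≈ 9.74

ȳ_st = Σ W_h ȳ_h = (290·447.1 + 450·283.5 + 490·274.6 + 350·156.1)/1580 = 282.54620
V̂(ȳ_st) = Σ W_h² s_h²/n_h, with W_h = N_h/N and N = 1580:
  stratum 1: (290/1580)²·117.29²/34 = 13.6309
  stratum 2: (450/1580)²·121.27²/52 = 22.9411
  stratum 3: (490/1580)²·145.08²/38 = 53.2733
  stratum 4: (350/1580)²·62.63²/38 = 5.06528
V̂(ȳ_st) = 94.9106
SE(ȳ_st) = √94.9106 = 9.74221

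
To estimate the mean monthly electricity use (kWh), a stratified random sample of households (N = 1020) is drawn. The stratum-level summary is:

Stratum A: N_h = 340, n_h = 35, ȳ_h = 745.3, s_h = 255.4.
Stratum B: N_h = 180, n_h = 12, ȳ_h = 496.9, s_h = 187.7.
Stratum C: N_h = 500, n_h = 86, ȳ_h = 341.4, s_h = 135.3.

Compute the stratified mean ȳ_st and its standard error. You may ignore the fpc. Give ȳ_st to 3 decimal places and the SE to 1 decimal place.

ȳ_st ≈ 503.475, SE ≈ 18.7

ȳ_st = Σ W_h ȳ_h = (340·745.3 + 180·496.9 + 500·341.4)/1020 = 503.47451
V̂(ȳ_st) = Σ W_h² s_h²/n_h, with W_h = N_h/N and N = 1020:
  stratum A: (340/1020)²·255.4²/35 = 207.077
  stratum B: (180/1020)²·187.7²/12 = 91.4307
  stratum C: (500/1020)²·135.3²/86 = 51.149
V̂(ȳ_st) = 349.656
SE(ȳ_st) = √349.656 = 18.6991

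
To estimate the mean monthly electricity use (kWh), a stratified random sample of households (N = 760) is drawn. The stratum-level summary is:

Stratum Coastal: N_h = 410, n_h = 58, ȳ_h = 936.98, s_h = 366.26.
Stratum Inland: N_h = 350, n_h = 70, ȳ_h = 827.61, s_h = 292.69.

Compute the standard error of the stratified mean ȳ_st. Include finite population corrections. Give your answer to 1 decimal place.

V̂(ȳ_st) = Σ W_h² (1 − n_h/N_h) s_h²/n_h, with W_h = N_h/N and N = 760:
  stratum Coastal: (410/760)²·(1 − 58/410)·366.26²/58 = 577.897
  stratum Inland: (350/760)²·(1 − 70/350)·292.69²/70 = 207.643
V̂(ȳ_st) = 785.54
SE(ȳ_st) = √785.54 = 28.0275

SE(ȳ_st) ≈ 28.0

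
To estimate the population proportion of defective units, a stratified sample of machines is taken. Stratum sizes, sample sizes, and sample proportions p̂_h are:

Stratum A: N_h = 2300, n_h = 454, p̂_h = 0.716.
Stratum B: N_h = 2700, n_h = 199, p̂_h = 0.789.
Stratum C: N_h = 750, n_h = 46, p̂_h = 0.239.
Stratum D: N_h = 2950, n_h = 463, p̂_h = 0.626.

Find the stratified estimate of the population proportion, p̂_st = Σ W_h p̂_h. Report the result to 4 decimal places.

p̂_st ≈ 0.6670

N = 8700; stratum weights W_h = N_h/N.
p̂_st = Σ W_h p̂_h = (2300·0.716 + 2700·0.789 + 750·0.239 + 2950·0.626)/8700 = 0.66702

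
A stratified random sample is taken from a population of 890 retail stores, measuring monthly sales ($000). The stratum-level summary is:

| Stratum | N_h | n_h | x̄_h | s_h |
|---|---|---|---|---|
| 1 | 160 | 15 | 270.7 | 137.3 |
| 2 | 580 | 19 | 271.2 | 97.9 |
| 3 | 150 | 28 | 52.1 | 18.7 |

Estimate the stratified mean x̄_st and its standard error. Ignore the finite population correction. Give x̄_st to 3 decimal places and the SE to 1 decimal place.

x̄_st = Σ W_h x̄_h = (160·270.7 + 580·271.2 + 150·52.1)/890 = 234.18315
V̂(x̄_st) = Σ W_h² s_h²/n_h, with W_h = N_h/N and N = 890:
  stratum 1: (160/890)²·137.3²/15 = 40.6172
  stratum 2: (580/890)²·97.9²/19 = 214.234
  stratum 3: (150/890)²·18.7²/28 = 0.354754
V̂(x̄_st) = 255.206
SE(x̄_st) = √255.206 = 15.9752

x̄_st ≈ 234.183, SE ≈ 16.0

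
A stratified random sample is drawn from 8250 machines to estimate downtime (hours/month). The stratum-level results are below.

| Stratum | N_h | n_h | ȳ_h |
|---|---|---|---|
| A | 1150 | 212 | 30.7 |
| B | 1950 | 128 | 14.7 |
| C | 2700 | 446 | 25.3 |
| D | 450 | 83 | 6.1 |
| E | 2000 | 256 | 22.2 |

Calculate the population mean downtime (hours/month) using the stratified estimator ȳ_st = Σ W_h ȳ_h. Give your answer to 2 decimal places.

ȳ_st ≈ 21.75

N = Σ N_h = 8250. Stratum weights W_h = N_h/N.
ȳ_st = (1150·30.7 + 1950·14.7 + 2700·25.3 + 450·6.1 + 2000·22.2) / 8250 = 21.7485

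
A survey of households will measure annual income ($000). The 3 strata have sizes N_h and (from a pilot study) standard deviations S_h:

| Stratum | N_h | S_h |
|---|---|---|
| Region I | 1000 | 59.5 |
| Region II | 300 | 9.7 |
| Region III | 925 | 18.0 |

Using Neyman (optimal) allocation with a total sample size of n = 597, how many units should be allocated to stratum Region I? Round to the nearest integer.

Neyman allocation: n_h = n · N_h S_h / Σ N_i S_i, with n = 597.
  stratum Region I: N_h·S_h = 1000·59.5 = 59500.00
  stratum Region II: N_h·S_h = 300·9.7 = 2910.00
  stratum Region III: N_h·S_h = 925·18.0 = 16650.00
Σ N_h S_h = 79060.00
n for stratum Region I = 597·59500.00/79060.00 = 449.298 → 449

449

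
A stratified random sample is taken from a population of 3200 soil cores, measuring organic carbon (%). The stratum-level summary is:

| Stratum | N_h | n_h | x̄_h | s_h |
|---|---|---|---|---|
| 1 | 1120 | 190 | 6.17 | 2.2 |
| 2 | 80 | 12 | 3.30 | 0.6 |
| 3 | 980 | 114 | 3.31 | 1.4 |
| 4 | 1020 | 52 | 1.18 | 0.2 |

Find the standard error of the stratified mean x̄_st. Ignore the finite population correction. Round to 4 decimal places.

V̂(x̄_st) = Σ W_h² s_h²/n_h, with W_h = N_h/N and N = 3200:
  stratum 1: (1120/3200)²·2.2²/190 = 0.00312053
  stratum 2: (80/3200)²·0.6²/12 = 1.875e-05
  stratum 3: (980/3200)²·1.4²/114 = 0.00161251
  stratum 4: (1020/3200)²·0.2²/52 = 7.8155e-05
V̂(x̄_st) = 0.00482995
SE(x̄_st) = √0.00482995 = 0.0694978

SE(x̄_st) ≈ 0.0695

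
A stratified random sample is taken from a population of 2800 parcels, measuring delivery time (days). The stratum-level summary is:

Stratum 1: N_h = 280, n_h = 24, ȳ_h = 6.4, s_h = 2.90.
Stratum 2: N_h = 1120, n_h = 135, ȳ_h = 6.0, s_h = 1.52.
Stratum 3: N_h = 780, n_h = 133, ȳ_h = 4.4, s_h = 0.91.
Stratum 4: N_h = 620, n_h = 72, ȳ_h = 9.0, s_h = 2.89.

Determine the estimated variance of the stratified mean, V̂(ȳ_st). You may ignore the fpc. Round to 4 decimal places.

V̂(ȳ_st) ≈ 0.0124

V̂(ȳ_st) = Σ W_h² s_h²/n_h, with W_h = N_h/N and N = 2800:
  stratum 1: (280/2800)²·2.90²/24 = 0.00350417
  stratum 2: (1120/2800)²·1.52²/135 = 0.00273825
  stratum 3: (780/2800)²·0.91²/133 = 0.000483175
  stratum 4: (620/2800)²·2.89²/72 = 0.00568762
V̂(ȳ_st) = 0.0124132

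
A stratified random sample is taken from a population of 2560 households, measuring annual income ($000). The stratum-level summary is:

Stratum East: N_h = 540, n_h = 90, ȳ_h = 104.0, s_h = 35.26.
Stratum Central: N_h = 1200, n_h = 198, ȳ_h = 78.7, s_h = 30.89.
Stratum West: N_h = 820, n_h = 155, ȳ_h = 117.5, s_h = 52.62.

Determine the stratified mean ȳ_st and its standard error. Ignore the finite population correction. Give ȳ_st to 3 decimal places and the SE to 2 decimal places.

ȳ_st ≈ 96.465, SE ≈ 1.87

ȳ_st = Σ W_h ȳ_h = (540·104.0 + 1200·78.7 + 820·117.5)/2560 = 96.46484
V̂(ȳ_st) = Σ W_h² s_h²/n_h, with W_h = N_h/N and N = 2560:
  stratum East: (540/2560)²·35.26²/90 = 0.614653
  stratum Central: (1200/2560)²·30.89²/198 = 1.0589
  stratum West: (820/2560)²·52.62²/155 = 1.83281
V̂(ȳ_st) = 3.50636
SE(ȳ_st) = √3.50636 = 1.87253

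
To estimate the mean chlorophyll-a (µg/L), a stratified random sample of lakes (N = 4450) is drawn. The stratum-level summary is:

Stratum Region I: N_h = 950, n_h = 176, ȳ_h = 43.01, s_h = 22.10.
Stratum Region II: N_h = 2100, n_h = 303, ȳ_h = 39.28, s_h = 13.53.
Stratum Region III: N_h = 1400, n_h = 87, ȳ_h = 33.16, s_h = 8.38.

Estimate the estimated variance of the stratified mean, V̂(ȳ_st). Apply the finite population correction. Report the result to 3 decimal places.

V̂(ȳ_st) ≈ 0.293

V̂(ȳ_st) = Σ W_h² (1 − n_h/N_h) s_h²/n_h, with W_h = N_h/N and N = 4450:
  stratum Region I: (950/4450)²·(1 − 176/950)·22.10²/176 = 0.103043
  stratum Region II: (2100/4450)²·(1 − 303/2100)·13.53²/303 = 0.115133
  stratum Region III: (1400/4450)²·(1 − 87/1400)·8.38²/87 = 0.0749275
V̂(ȳ_st) = 0.293103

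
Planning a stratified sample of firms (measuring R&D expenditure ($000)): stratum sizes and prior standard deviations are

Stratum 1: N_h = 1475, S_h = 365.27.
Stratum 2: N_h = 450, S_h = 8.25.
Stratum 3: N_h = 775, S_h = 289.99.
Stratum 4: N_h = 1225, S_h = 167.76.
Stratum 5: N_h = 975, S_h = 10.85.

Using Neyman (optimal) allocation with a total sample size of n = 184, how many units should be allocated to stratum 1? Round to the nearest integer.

101

Neyman allocation: n_h = n · N_h S_h / Σ N_i S_i, with n = 184.
  stratum 1: N_h·S_h = 1475·365.27 = 538773.25
  stratum 2: N_h·S_h = 450·8.25 = 3712.50
  stratum 3: N_h·S_h = 775·289.99 = 224742.25
  stratum 4: N_h·S_h = 1225·167.76 = 205506.00
  stratum 5: N_h·S_h = 975·10.85 = 10578.75
Σ N_h S_h = 983312.75
n for stratum 1 = 184·538773.25/983312.75 = 100.817 → 101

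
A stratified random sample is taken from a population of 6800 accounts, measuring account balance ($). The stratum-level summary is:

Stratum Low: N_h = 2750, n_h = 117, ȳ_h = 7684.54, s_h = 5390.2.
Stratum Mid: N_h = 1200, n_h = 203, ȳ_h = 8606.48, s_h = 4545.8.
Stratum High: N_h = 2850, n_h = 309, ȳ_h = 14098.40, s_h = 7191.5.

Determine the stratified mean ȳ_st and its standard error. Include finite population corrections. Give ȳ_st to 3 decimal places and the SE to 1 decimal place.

ȳ_st = Σ W_h ȳ_h = (2750·7684.54 + 1200·8606.48 + 2850·14098.40)/6800 = 10535.39721
V̂(ȳ_st) = Σ W_h² (1 − n_h/N_h) s_h²/n_h, with W_h = N_h/N and N = 6800:
  stratum Low: (2750/6800)²·(1 − 117/2750)·5390.2²/117 = 38885.7
  stratum Mid: (1200/6800)²·(1 − 203/1200)·4545.8²/203 = 2633.8
  stratum High: (2850/6800)²·(1 − 309/2850)·7191.5²/309 = 26212.7
V̂(ȳ_st) = 67732.2
SE(ȳ_st) = √67732.2 = 260.254

ȳ_st ≈ 10535.397, SE ≈ 260.3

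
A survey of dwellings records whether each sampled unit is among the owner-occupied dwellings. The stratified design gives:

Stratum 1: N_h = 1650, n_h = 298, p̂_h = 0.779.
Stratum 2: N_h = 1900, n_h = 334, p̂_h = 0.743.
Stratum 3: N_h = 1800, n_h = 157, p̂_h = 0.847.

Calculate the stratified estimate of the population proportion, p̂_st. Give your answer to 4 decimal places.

N = 5350; stratum weights W_h = N_h/N.
p̂_st = Σ W_h p̂_h = (1650·0.779 + 1900·0.743 + 1800·0.847)/5350 = 0.78909

p̂_st ≈ 0.7891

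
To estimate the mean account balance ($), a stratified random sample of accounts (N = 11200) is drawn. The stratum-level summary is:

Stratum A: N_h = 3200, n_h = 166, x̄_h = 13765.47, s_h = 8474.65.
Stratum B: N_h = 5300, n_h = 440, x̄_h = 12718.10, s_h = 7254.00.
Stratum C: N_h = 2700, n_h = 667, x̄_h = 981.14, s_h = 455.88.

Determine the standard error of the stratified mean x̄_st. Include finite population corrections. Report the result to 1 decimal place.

V̂(x̄_st) = Σ W_h² (1 − n_h/N_h) s_h²/n_h, with W_h = N_h/N and N = 11200:
  stratum A: (3200/11200)²·(1 − 166/3200)·8474.65²/166 = 33486.1
  stratum B: (5300/11200)²·(1 − 440/5300)·7254.00²/440 = 24557.2
  stratum C: (2700/11200)²·(1 − 667/2700)·455.88²/667 = 13.6345
V̂(x̄_st) = 58056.9
SE(x̄_st) = √58056.9 = 240.95

SE(x̄_st) ≈ 241.0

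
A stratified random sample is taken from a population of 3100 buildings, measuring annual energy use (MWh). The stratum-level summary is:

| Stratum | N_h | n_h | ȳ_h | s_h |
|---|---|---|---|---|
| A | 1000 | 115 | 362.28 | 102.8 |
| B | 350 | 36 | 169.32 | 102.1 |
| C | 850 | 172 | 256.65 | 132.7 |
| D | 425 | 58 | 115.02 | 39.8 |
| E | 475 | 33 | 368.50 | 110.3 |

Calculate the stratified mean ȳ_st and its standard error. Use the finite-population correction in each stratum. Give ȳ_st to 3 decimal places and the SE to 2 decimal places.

ȳ_st ≈ 278.586, SE ≈ 5.14

ȳ_st = Σ W_h ȳ_h = (1000·362.28 + 350·169.32 + 850·256.65 + 425·115.02 + 475·368.50)/3100 = 278.58565
V̂(ȳ_st) = Σ W_h² (1 − n_h/N_h) s_h²/n_h, with W_h = N_h/N and N = 3100:
  stratum A: (1000/3100)²·(1 − 115/1000)·102.8²/115 = 8.46269
  stratum B: (350/3100)²·(1 − 36/350)·102.1²/36 = 3.31149
  stratum C: (850/3100)²·(1 − 172/850)·132.7²/172 = 6.13958
  stratum D: (425/3100)²·(1 − 58/425)·39.8²/58 = 0.443271
  stratum E: (475/3100)²·(1 − 33/475)·110.3²/33 = 8.05433
V̂(ȳ_st) = 26.4114
SE(ȳ_st) = √26.4114 = 5.1392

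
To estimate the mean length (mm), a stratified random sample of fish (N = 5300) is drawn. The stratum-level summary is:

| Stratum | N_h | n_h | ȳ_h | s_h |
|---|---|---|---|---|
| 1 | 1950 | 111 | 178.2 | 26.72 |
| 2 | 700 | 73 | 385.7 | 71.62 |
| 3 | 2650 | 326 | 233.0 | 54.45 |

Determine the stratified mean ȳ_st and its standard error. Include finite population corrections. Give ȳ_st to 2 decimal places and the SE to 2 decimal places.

ȳ_st = Σ W_h ȳ_h = (1950·178.2 + 700·385.7 + 2650·233.0)/5300 = 233.00566
V̂(ȳ_st) = Σ W_h² (1 − n_h/N_h) s_h²/n_h, with W_h = N_h/N and N = 5300:
  stratum 1: (1950/5300)²·(1 − 111/1950)·26.72²/111 = 0.821135
  stratum 2: (700/5300)²·(1 − 73/700)·71.62²/73 = 1.09789
  stratum 3: (2650/5300)²·(1 − 326/2650)·54.45²/326 = 1.99392
V̂(ȳ_st) = 3.91295
SE(ȳ_st) = √3.91295 = 1.97812

ȳ_st ≈ 233.01, SE ≈ 1.98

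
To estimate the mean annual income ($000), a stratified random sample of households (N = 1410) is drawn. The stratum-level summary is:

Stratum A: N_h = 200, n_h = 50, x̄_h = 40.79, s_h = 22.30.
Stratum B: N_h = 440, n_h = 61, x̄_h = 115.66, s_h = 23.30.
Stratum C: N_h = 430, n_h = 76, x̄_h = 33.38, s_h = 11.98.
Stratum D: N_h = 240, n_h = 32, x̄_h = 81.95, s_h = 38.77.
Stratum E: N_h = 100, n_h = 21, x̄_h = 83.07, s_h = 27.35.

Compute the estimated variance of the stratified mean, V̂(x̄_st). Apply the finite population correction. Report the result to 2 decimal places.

V̂(x̄_st) = Σ W_h² (1 − n_h/N_h) s_h²/n_h, with W_h = N_h/N and N = 1410:
  stratum A: (200/1410)²·(1 − 50/200)·22.30²/50 = 0.15008
  stratum B: (440/1410)²·(1 − 61/440)·23.30²/61 = 0.74651
  stratum C: (430/1410)²·(1 − 76/430)·11.98²/76 = 0.144588
  stratum D: (240/1410)²·(1 − 32/240)·38.77²/32 = 1.17945
  stratum E: (100/1410)²·(1 − 21/100)·27.35²/21 = 0.141542
V̂(x̄_st) = 2.36217

V̂(x̄_st) ≈ 2.36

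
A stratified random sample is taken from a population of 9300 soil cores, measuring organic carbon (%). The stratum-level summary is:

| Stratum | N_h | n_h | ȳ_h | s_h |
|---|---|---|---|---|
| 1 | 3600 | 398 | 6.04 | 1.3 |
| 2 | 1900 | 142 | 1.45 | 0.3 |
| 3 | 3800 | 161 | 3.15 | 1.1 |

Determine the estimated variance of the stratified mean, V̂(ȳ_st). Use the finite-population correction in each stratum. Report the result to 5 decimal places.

V̂(ȳ_st) = Σ W_h² (1 − n_h/N_h) s_h²/n_h, with W_h = N_h/N and N = 9300:
  stratum 1: (3600/9300)²·(1 − 398/3600)·1.3²/398 = 0.000565928
  stratum 2: (1900/9300)²·(1 − 142/1900)·0.3²/142 = 2.44771e-05
  stratum 3: (3800/9300)²·(1 − 161/3800)·1.1²/161 = 0.0012016
V̂(ȳ_st) = 0.001792

V̂(ȳ_st) ≈ 0.00179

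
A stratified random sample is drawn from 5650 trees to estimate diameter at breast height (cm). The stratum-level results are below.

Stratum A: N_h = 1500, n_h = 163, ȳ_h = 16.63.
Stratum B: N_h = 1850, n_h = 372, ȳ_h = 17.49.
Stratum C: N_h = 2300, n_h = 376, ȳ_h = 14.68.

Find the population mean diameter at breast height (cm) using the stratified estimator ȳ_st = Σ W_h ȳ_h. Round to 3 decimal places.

N = Σ N_h = 5650. Stratum weights W_h = N_h/N.
ȳ_st = (1500·16.63 + 1850·17.49 + 2300·14.68) / 5650 = 16.11779

ȳ_st ≈ 16.118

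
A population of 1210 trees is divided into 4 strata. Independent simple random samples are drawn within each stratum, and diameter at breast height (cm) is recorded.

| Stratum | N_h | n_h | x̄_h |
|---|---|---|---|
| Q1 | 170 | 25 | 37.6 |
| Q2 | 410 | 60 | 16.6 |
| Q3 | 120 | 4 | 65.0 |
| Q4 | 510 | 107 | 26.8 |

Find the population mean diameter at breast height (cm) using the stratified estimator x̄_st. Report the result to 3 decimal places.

x̄_st ≈ 28.650

N = Σ N_h = 1210. Stratum weights W_h = N_h/N.
x̄_st = (170·37.6 + 410·16.6 + 120·65.0 + 510·26.8) / 1210 = 28.64959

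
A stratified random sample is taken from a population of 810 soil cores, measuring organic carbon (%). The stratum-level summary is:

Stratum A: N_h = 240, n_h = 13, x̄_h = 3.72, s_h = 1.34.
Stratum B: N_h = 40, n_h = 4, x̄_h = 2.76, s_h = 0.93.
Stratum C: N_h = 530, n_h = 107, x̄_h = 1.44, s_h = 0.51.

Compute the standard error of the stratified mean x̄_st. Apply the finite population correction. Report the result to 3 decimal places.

SE(x̄_st) ≈ 0.113

V̂(x̄_st) = Σ W_h² (1 − n_h/N_h) s_h²/n_h, with W_h = N_h/N and N = 810:
  stratum A: (240/810)²·(1 − 13/240)·1.34²/13 = 0.0114692
  stratum B: (40/810)²·(1 − 4/40)·0.93²/4 = 0.000474568
  stratum C: (530/810)²·(1 − 107/530)·0.51²/107 = 0.000830621
V̂(x̄_st) = 0.0127744
SE(x̄_st) = √0.0127744 = 0.113024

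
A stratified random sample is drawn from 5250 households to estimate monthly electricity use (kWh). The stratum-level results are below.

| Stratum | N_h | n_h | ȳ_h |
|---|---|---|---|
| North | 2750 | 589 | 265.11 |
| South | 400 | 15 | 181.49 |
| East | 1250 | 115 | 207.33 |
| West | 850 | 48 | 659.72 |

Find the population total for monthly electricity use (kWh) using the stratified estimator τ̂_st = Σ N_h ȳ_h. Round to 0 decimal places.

τ̂_st = Σ N_h ȳ_h = 2750·265.11 + 400·181.49 + 1250·207.33 + 850·659.72 = 1621573

τ̂_st ≈ 1621573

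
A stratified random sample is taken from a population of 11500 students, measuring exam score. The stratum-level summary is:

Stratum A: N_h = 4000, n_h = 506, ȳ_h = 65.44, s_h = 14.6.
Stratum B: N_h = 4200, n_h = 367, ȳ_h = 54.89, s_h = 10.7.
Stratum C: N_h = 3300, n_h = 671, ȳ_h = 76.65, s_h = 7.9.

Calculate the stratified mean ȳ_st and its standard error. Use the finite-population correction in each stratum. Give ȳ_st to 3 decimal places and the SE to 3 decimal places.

ȳ_st = Σ W_h ȳ_h = (4000·65.44 + 4200·54.89 + 3300·76.65)/11500 = 64.80374
V̂(ȳ_st) = Σ W_h² (1 − n_h/N_h) s_h²/n_h, with W_h = N_h/N and N = 11500:
  stratum A: (4000/11500)²·(1 − 506/4000)·14.6²/506 = 0.0445187
  stratum B: (4200/11500)²·(1 − 367/4200)·10.7²/367 = 0.0379747
  stratum C: (3300/11500)²·(1 − 671/3300)·7.9²/671 = 0.00610155
V̂(ȳ_st) = 0.0885949
SE(ȳ_st) = √0.0885949 = 0.297649

ȳ_st ≈ 64.804, SE ≈ 0.298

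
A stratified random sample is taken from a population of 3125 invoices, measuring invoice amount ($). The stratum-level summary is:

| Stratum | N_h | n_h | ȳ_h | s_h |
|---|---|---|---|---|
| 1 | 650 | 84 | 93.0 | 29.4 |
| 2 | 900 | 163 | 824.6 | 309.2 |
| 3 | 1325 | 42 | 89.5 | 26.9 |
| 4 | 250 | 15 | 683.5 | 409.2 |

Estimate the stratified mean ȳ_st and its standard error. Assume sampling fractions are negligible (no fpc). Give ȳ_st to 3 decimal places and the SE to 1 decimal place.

ȳ_st ≈ 349.457, SE ≈ 11.1

ȳ_st = Σ W_h ȳ_h = (650·93.0 + 900·824.6 + 1325·89.5 + 250·683.5)/3125 = 349.45680
V̂(ȳ_st) = Σ W_h² s_h²/n_h, with W_h = N_h/N and N = 3125:
  stratum 1: (650/3125)²·29.4²/84 = 0.445187
  stratum 2: (900/3125)²·309.2²/163 = 48.6493
  stratum 3: (1325/3125)²·26.9²/42 = 3.09733
  stratum 4: (250/3125)²·409.2²/15 = 71.443
V̂(ȳ_st) = 123.635
SE(ȳ_st) = √123.635 = 11.1191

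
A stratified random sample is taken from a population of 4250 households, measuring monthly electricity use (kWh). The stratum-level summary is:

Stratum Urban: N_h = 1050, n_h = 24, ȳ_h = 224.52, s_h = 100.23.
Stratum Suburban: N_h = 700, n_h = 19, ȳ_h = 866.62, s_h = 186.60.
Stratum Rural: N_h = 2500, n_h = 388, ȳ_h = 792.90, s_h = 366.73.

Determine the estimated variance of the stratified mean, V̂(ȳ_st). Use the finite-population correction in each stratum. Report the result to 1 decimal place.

V̂(ȳ_st) ≈ 174.7

V̂(ȳ_st) = Σ W_h² (1 − n_h/N_h) s_h²/n_h, with W_h = N_h/N and N = 4250:
  stratum Urban: (1050/4250)²·(1 − 24/1050)·100.23²/24 = 24.9657
  stratum Suburban: (700/4250)²·(1 − 19/700)·186.60²/19 = 48.3656
  stratum Rural: (2500/4250)²·(1 − 388/2500)·366.73²/388 = 101.325
V̂(ȳ_st) = 174.656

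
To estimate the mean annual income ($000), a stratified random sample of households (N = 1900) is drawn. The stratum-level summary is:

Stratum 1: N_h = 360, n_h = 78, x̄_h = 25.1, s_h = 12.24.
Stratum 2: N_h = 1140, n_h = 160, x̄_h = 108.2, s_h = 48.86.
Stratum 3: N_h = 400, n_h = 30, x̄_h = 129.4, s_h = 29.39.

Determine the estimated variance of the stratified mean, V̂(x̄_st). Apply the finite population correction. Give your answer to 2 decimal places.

V̂(x̄_st) ≈ 5.85

V̂(x̄_st) = Σ W_h² (1 − n_h/N_h) s_h²/n_h, with W_h = N_h/N and N = 1900:
  stratum 1: (360/1900)²·(1 − 78/360)·12.24²/78 = 0.0540148
  stratum 2: (1140/1900)²·(1 − 160/1140)·48.86²/160 = 4.61754
  stratum 3: (400/1900)²·(1 − 30/400)·29.39²/30 = 1.18041
V̂(x̄_st) = 5.85196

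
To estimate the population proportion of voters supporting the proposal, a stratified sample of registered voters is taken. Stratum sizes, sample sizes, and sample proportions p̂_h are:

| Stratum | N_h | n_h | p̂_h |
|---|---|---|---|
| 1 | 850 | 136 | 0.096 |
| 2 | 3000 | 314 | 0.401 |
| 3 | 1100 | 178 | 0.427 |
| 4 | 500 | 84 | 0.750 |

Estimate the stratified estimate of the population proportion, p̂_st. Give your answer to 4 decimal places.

p̂_st ≈ 0.3907

N = 5450; stratum weights W_h = N_h/N.
p̂_st = Σ W_h p̂_h = (850·0.096 + 3000·0.401 + 1100·0.427 + 500·0.750)/5450 = 0.39070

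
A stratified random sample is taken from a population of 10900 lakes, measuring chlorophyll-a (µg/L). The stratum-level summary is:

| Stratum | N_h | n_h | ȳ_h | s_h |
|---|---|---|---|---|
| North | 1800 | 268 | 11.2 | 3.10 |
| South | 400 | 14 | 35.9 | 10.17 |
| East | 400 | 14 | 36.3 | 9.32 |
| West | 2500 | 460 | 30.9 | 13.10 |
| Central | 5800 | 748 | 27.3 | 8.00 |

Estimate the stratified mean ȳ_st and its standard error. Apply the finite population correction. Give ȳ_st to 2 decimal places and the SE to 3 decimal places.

ȳ_st = Σ W_h ȳ_h = (1800·11.2 + 400·35.9 + 400·36.3 + 2500·30.9 + 5800·27.3)/10900 = 26.11284
V̂(ȳ_st) = Σ W_h² (1 − n_h/N_h) s_h²/n_h, with W_h = N_h/N and N = 10900:
  stratum North: (1800/10900)²·(1 − 268/1800)·3.10²/268 = 0.000832275
  stratum South: (400/10900)²·(1 − 14/400)·10.17²/14 = 0.00960082
  stratum East: (400/10900)²·(1 − 14/400)·9.32²/14 = 0.00806303
  stratum West: (2500/10900)²·(1 − 460/2500)·13.10²/460 = 0.0160141
  stratum Central: (5800/10900)²·(1 − 748/5800)·8.00²/748 = 0.0211017
V̂(ȳ_st) = 0.0556119
SE(ȳ_st) = √0.0556119 = 0.235822

ȳ_st ≈ 26.11, SE ≈ 0.236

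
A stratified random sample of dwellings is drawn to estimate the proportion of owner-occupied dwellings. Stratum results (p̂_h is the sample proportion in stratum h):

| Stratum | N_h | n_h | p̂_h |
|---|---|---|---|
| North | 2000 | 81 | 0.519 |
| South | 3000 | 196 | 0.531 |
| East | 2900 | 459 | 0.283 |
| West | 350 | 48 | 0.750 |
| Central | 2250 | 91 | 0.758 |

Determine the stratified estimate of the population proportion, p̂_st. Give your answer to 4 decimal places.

N = 10500; stratum weights W_h = N_h/N.
p̂_st = Σ W_h p̂_h = (2000·0.519 + 3000·0.531 + 2900·0.283 + 350·0.750 + 2250·0.758)/10500 = 0.51616

p̂_st ≈ 0.5162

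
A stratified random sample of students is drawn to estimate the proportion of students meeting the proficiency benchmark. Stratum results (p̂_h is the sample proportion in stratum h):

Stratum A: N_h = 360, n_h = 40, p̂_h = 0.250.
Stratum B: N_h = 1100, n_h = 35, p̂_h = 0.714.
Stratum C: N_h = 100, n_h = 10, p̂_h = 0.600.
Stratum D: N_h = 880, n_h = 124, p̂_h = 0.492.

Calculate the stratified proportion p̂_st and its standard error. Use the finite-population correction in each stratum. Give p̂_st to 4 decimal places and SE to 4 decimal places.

N = 2440; stratum weights W_h = N_h/N.
p̂_st = Σ W_h p̂_h = (360·0.250 + 1100·0.714 + 100·0.600 + 880·0.492)/2440 = 0.56080
V̂(p̂_st) = Σ W_h² (1 − n_h/N_h) p̂_h(1−p̂_h)/(n_h−1):
  stratum A: (360/2440)²·(1 − 40/360)·0.250·0.750/39 = 9.30271e-05
  stratum B: (1100/2440)²·(1 − 35/1100)·0.714·0.286/34 = 0.00118181
  stratum C: (100/2440)²·(1 − 10/100)·0.600·0.400/9 = 4.03117e-05
  stratum D: (880/2440)²·(1 − 124/880)·0.492·0.508/123 = 0.000227064
V̂(p̂_st) = 0.00154221; SE = √V̂ = 0.039271

p̂_st ≈ 0.5608, SE ≈ 0.0393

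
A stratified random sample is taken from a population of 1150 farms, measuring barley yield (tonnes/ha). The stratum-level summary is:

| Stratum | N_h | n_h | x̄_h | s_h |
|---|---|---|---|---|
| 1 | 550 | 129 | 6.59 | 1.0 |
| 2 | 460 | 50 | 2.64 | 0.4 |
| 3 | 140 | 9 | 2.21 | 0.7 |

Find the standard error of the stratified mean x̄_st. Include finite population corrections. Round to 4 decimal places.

SE(x̄_st) ≈ 0.0507

V̂(x̄_st) = Σ W_h² (1 − n_h/N_h) s_h²/n_h, with W_h = N_h/N and N = 1150:
  stratum 1: (550/1150)²·(1 − 129/550)·1.0²/129 = 0.00135725
  stratum 2: (460/1150)²·(1 − 50/460)·0.4²/50 = 0.000456348
  stratum 3: (140/1150)²·(1 − 9/140)·0.7²/9 = 0.000755018
V̂(x̄_st) = 0.00256861
SE(x̄_st) = √0.00256861 = 0.0506815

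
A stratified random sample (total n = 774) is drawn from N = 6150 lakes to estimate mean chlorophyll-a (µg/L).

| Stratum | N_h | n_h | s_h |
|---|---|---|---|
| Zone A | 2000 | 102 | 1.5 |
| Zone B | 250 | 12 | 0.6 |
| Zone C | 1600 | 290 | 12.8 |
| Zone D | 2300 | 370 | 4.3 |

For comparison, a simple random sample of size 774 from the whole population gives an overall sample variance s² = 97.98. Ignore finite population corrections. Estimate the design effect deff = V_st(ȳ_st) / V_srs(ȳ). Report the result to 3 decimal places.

deff ≈ 0.376

V̂(ȳ_st) = Σ W_h² s_h²/n_h, with W_h = N_h/N and N = 6150:
  stratum Zone A: (2000/6150)²·1.5²/102 = 0.00233288
  stratum Zone B: (250/6150)²·0.6²/12 = 4.95737e-05
  stratum Zone C: (1600/6150)²·12.8²/290 = 0.0382395
  stratum Zone D: (2300/6150)²·4.3²/370 = 0.00698941
V_st = 0.0476113
V_srs = s²/n = 97.98/774 = 0.126589
deff = V_st / V_srs = 0.0476113/0.126589 = 0.3761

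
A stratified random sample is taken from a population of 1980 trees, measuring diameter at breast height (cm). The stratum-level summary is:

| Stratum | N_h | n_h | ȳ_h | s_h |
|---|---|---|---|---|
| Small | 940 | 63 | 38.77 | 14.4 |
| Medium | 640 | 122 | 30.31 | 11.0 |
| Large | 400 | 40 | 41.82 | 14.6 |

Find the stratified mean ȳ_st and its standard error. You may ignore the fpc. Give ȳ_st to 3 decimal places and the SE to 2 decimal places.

ȳ_st = Σ W_h ȳ_h = (940·38.77 + 640·30.31 + 400·41.82)/1980 = 36.65162
V̂(ȳ_st) = Σ W_h² s_h²/n_h, with W_h = N_h/N and N = 1980:
  stratum Small: (940/1980)²·14.4²/63 = 0.741839
  stratum Medium: (640/1980)²·11.0²/122 = 0.103623
  stratum Large: (400/1980)²·14.6²/40 = 0.217488
V̂(ȳ_st) = 1.06295
SE(ȳ_st) = √1.06295 = 1.03099

ȳ_st ≈ 36.652, SE ≈ 1.03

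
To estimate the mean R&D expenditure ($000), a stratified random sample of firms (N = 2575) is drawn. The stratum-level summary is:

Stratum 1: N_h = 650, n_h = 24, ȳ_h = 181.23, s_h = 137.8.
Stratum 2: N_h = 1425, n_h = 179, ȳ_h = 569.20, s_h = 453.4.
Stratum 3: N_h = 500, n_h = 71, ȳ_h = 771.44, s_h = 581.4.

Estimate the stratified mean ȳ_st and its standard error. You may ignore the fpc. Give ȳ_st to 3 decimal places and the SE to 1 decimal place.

ȳ_st = Σ W_h ȳ_h = (650·181.23 + 1425·569.20 + 500·771.44)/2575 = 510.53573
V̂(ȳ_st) = Σ W_h² s_h²/n_h, with W_h = N_h/N and N = 2575:
  stratum 1: (650/2575)²·137.8²/24 = 50.415
  stratum 2: (1425/2575)²·453.4²/179 = 351.71
  stratum 3: (500/2575)²·581.4²/71 = 179.505
V̂(ȳ_st) = 581.631
SE(ȳ_st) = √581.631 = 24.117

ȳ_st ≈ 510.536, SE ≈ 24.1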